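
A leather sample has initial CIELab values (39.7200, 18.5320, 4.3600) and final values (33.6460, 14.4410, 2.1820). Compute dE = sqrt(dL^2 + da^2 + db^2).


dL = -6.0740, da = -4.0910, db = -2.1780
dE = sqrt((-6.0740)^2 + (-4.0910)^2 + (-2.1780)^2) = 7.6403


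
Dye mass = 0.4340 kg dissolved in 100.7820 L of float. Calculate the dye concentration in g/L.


Formula: Conc = dye_mass(kg) / volume(L) * 1000
Substituting: Conc = 0.4340 / 100.7820 * 1000
Result: 4.3063 g/L


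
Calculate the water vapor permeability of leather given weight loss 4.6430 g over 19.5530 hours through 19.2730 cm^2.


Formula: WVP = loss / (area * time)
Substituting: WVP = 4.6430 / (19.2730 * 19.5530)
Result: 0.0123207 g/(cm^2*hr)


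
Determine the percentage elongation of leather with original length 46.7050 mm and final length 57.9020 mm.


Formula: Elongation = (Lf - L0) / L0 * 100
Substituting: Elongation = (57.9020 - 46.7050) / 46.7050 * 100
Result: 23.9739 %


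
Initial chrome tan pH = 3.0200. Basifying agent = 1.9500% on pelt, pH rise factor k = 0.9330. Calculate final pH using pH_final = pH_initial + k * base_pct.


Formula: pH_final = pH_initial + k * base_pct
Substituting: pH_final = 3.0200 + 0.9330 * 1.9500
Result: 4.8393


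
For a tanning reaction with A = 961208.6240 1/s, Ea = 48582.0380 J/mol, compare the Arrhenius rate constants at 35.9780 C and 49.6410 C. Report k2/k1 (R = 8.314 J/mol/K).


T1 = 35.9780 + 273.15 = 309.1280 K; T2 = 49.6410 + 273.15 = 322.7910 K
k1 = A * exp(-Ea/(R*T1)) = 961208.6240 * exp(-48582.0380/(8.314*309.1280)) = 0.00593489 1/s
k2 = A * exp(-Ea/(R*T2)) = 961208.6240 * exp(-48582.0380/(8.314*322.7910)) = 0.0132099 1/s
k2/k1 = 0.0132099 / 0.00593489 = 2.2258


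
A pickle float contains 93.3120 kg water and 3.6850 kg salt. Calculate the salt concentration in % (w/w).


Formula: Conc = salt / (water + salt) * 100
Substituting: Conc = 3.6850 / (93.3120 + 3.6850) * 100
Result: 3.7991 %


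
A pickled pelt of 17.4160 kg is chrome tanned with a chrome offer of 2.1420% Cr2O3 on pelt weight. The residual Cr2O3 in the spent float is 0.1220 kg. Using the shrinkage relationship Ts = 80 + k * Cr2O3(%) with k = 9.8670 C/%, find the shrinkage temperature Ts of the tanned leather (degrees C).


Offered = pelt * offer_pct / 100 = 17.4160 * 2.1420 / 100 = 0.3731 kg
Uptake = offered - residual = 0.3731 - 0.1220 = 0.2511 kg
Cr2O3% on pelt = uptake / pelt * 100 = 0.2511 / 17.4160 * 100 = 1.4415 %
Ts = 80 + k * Cr2O3% = 80 + 9.8670 * 1.4415 = 94.2232 C


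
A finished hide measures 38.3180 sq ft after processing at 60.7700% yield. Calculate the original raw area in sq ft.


Formula: raw = finished * 100 / yield
Substituting: raw = 38.3180 * 100 / 60.7700
Result: 63.0541 sq ft


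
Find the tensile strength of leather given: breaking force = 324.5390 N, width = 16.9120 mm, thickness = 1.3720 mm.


Formula: TS = force / (width * thickness)
Substituting: TS = 324.5390 / (16.9120 * 1.3720)
Result: 13.9868 N/mm^2


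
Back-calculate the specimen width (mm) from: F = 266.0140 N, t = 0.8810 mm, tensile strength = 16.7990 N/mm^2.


Formula: w = F / (TS * t)
Substituting: w = 266.0140 / (16.7990 * 0.8810)
Result: 17.9740 mm


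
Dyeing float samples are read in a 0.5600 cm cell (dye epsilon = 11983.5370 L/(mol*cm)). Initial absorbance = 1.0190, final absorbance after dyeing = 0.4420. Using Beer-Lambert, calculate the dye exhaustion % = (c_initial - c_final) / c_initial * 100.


c_initial = A_i / (epsilon * l) = 1.0190 / (11983.5370 * 0.5600) = 1.5185e-04 mol/L
c_final = A_f / (epsilon * l) = 0.4420 / (11983.5370 * 0.5600) = 6.5864e-05 mol/L
Exhaustion = (c_initial - c_final) / c_initial * 100 = (1.5185e-04 - 6.5864e-05) / 1.5185e-04 * 100 = 56.6241 %


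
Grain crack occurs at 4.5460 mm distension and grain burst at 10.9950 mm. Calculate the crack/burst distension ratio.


Formula: Ratio = crack / burst
Substituting: Ratio = 4.5460 / 10.9950
Result: 0.4135


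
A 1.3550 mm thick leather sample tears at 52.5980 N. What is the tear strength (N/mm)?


Formula: Tear strength = force / thickness
Substituting: Tear strength = 52.5980 / 1.3550
Result: 38.8177 N/mm


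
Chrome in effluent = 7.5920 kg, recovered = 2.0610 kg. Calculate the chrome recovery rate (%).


Formula: Recovery = recovered / input * 100
Substituting: Recovery = 2.0610 / 7.5920 * 100
Result: 27.1470 %


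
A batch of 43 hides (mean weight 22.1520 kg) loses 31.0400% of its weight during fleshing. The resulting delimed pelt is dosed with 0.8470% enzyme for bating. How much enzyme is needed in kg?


Total_raw = N * avg_wt = 43 * 22.1520 = 952.5360 kg
Substrate = Total_raw * (1 - loss/100) = 952.5360 * (1 - 31.0400/100) = 656.8688 kg
Enzyme = Substrate * pct / 100 = 656.8688 * 0.8470 / 100 = 5.5637 kg


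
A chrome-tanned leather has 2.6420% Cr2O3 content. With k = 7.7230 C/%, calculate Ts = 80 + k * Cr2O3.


Formula: Ts = 80 + k * Cr2O3
Substituting: Ts = 80 + 7.7230 * 2.6420
Result: 100.4042 C


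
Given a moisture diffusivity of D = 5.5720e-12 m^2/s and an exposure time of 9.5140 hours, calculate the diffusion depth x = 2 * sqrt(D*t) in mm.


t = 9.5140 hr * 3600 = 34250.4000 s
D * t = 5.5720e-12 * 34250.4000 = 1.9084e-07
x = 2 * sqrt(D*t) = 2 * sqrt(1.9084e-07) = 8.7371e-04 m = 0.8737 mm


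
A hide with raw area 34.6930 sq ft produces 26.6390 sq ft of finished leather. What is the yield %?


Formula: Yield = finished / raw * 100
Substituting: Yield = 26.6390 / 34.6930 * 100
Result: 76.7849 %


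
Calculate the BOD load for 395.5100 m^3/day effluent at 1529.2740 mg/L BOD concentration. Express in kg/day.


Formula: BOD_load = volume * conc / 1000
Substituting: BOD_load = 395.5100 * 1529.2740 / 1000
Result: 604.8432 kg/day


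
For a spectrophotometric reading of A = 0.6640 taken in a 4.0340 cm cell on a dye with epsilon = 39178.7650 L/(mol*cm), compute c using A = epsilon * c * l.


Formula: c = A / (epsilon * l)
Substituting: c = 0.6640 / (39178.7650 * 4.0340)
Result: 4.2013e-06 mol/L


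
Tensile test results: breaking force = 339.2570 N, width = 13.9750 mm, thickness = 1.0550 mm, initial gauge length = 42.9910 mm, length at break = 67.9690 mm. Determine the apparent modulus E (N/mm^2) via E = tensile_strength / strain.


TS = F / (w * t) = 339.2570 / (13.9750 * 1.0550) = 23.0104 N/mm^2
strain = (Lf - L0) / L0 = (67.9690 - 42.9910) / 42.9910 = 0.5810
E = TS / strain = 23.0104 / 0.5810 = 39.6045 N/mm^2


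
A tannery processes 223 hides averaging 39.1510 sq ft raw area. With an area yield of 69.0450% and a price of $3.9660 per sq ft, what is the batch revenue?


Raw_total = N * avg_area = 223 * 39.1510 = 8730.6730 sq ft
Finished = Raw_total * yield / 100 = 8730.6730 * 69.0450 / 100 = 6028.0932 sq ft
Value = Finished * price = 6028.0932 * 3.9660 = 23907.4175 $


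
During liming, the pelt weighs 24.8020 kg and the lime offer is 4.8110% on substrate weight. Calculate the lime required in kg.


Formula: Lime = substrate * pct / 100
Substituting: Lime = 24.8020 * 4.8110 / 100
Result: 1.1932 kg


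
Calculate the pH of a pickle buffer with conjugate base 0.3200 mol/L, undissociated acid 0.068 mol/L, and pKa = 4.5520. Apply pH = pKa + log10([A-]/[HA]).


ratio = [A-] / [HA] = 0.3200 / 0.068 = 4.7059
log10(ratio) = 0.6726
pH = pKa + log10(ratio) = 4.5520 + 0.6726 = 5.2246


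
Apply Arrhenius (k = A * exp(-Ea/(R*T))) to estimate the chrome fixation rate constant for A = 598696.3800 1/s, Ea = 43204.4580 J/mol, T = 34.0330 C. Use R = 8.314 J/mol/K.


T_K = T_C + 273.15 = 34.0330 + 273.15 = 307.1830 K
exponent = -Ea / (R * T_K) = -43204.4580 / (8.314 * 307.1830) = -16.9169
k = A * exp(exponent) = 598696.3800 * exp(-16.9169) = 0.0269327 1/s


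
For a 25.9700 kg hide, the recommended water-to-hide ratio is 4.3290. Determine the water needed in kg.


Formula: Water = hide_weight * ratio
Substituting: Water = 25.9700 * 4.3290
Result: 112.4241 kg


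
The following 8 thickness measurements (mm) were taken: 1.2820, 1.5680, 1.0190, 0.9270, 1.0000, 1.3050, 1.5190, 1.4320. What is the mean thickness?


Formula: Average = sum / n
Substituting: Average = 10.0520 / 8
Result: 1.2565 mm


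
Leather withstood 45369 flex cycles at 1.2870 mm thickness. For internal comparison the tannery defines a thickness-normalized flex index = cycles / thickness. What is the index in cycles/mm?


Formula: Index = cycles / thickness
Substituting: Index = 45369 / 1.2870
Result: 35251.7483 cycles/mm


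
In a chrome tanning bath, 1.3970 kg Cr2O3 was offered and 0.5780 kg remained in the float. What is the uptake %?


Formula: Uptake = (offered - residual) / offered * 100
Substituting: Uptake = (1.3970 - 0.5780) / 1.3970 * 100
Result: 58.6256 %


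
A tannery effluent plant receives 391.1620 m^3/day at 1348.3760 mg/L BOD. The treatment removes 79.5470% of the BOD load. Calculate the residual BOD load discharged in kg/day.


Load_in = volume * conc / 1000 = 391.1620 * 1348.3760 / 1000 = 527.4335 kg/day
Removed = Load_in * eff / 100 = 527.4335 * 79.5470 / 100 = 419.5575 kg/day
Load_out = Load_in - Removed = 527.4335 - 419.5575 = 107.8760 kg/day


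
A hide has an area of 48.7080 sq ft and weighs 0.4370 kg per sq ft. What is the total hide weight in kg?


Formula: Weight = area * weight_per_sqft
Substituting: Weight = 48.7080 * 0.4370
Result: 21.2854 kg


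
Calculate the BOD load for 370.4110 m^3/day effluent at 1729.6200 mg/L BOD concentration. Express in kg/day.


Formula: BOD_load = volume * conc / 1000
Substituting: BOD_load = 370.4110 * 1729.6200 / 1000
Result: 640.6703 kg/day


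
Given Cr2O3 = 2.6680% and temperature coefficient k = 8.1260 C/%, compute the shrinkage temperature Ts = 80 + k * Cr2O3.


Formula: Ts = 80 + k * Cr2O3
Substituting: Ts = 80 + 8.1260 * 2.6680
Result: 101.6802 C


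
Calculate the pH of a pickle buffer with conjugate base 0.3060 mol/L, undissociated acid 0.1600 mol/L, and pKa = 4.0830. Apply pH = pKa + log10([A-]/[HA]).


ratio = [A-] / [HA] = 0.3060 / 0.1600 = 1.9125
log10(ratio) = 0.2816
pH = pKa + log10(ratio) = 4.0830 + 0.2816 = 4.3646


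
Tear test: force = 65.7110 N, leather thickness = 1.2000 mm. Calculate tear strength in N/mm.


Formula: Tear strength = force / thickness
Substituting: Tear strength = 65.7110 / 1.2000
Result: 54.7592 N/mm


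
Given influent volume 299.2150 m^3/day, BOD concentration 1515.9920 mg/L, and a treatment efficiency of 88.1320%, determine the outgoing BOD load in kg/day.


Load_in = volume * conc / 1000 = 299.2150 * 1515.9920 / 1000 = 453.6075 kg/day
Removed = Load_in * eff / 100 = 453.6075 * 88.1320 / 100 = 399.7734 kg/day
Load_out = Load_in - Removed = 453.6075 - 399.7734 = 53.8341 kg/day


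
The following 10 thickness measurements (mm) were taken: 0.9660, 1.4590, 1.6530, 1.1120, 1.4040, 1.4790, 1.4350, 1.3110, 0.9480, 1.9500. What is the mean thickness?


Formula: Average = sum / n
Substituting: Average = 13.7170 / 10
Result: 1.3717 mm


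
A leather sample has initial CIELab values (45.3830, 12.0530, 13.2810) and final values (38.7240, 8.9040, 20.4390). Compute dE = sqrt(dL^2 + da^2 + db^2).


dL = -6.6590, da = -3.1490, db = 7.1580
dE = sqrt((-6.6590)^2 + (-3.1490)^2 + 7.1580^2) = 10.2711


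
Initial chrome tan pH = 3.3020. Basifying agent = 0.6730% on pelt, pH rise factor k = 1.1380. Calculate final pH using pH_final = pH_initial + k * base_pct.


Formula: pH_final = pH_initial + k * base_pct
Substituting: pH_final = 3.3020 + 1.1380 * 0.6730
Result: 4.0679


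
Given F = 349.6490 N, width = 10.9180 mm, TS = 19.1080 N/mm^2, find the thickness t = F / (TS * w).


Formula: t = F / (TS * w)
Substituting: t = 349.6490 / (19.1080 * 10.9180)
Result: 1.6760 mm


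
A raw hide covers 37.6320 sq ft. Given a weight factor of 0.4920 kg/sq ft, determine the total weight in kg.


Formula: Weight = area * weight_per_sqft
Substituting: Weight = 37.6320 * 0.4920
Result: 18.5149 kg


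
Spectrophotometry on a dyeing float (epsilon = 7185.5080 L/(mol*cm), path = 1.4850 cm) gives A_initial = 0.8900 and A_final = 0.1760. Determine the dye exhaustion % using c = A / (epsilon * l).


c_initial = A_i / (epsilon * l) = 0.8900 / (7185.5080 * 1.4850) = 8.3408e-05 mol/L
c_final = A_f / (epsilon * l) = 0.1760 / (7185.5080 * 1.4850) = 1.6494e-05 mol/L
Exhaustion = (c_initial - c_final) / c_initial * 100 = (8.3408e-05 - 1.6494e-05) / 8.3408e-05 * 100 = 80.2247 %


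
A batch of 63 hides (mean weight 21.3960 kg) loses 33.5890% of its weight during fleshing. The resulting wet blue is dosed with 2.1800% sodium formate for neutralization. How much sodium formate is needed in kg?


Total_raw = N * avg_wt = 63 * 21.3960 = 1347.9480 kg
Substrate = Total_raw * (1 - loss/100) = 1347.9480 * (1 - 33.5890/100) = 895.1857 kg
Neutralizer = Substrate * pct / 100 = 895.1857 * 2.1800 / 100 = 19.5150 kg


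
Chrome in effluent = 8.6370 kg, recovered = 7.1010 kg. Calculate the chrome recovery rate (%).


Formula: Recovery = recovered / input * 100
Substituting: Recovery = 7.1010 / 8.6370 * 100
Result: 82.2160 %


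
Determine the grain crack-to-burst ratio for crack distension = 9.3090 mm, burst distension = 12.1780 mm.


Formula: Ratio = crack / burst
Substituting: Ratio = 9.3090 / 12.1780
Result: 0.7644


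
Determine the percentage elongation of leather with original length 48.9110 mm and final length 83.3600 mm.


Formula: Elongation = (Lf - L0) / L0 * 100
Substituting: Elongation = (83.3600 - 48.9110) / 48.9110 * 100
Result: 70.4320 %


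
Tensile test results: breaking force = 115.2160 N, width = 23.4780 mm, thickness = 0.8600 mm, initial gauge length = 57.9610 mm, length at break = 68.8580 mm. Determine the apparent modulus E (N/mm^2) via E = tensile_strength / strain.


TS = F / (w * t) = 115.2160 / (23.4780 * 0.8600) = 5.7063 N/mm^2
strain = (Lf - L0) / L0 = (68.8580 - 57.9610) / 57.9610 = 0.1880
E = TS / strain = 5.7063 / 0.1880 = 30.3516 N/mm^2


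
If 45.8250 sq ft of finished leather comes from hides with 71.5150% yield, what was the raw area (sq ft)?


Formula: raw = finished * 100 / yield
Substituting: raw = 45.8250 * 100 / 71.5150
Result: 64.0775 sq ft


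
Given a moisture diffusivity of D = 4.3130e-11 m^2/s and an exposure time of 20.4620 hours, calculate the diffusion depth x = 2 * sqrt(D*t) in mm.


t = 20.4620 hr * 3600 = 73663.2000 s
D * t = 4.3130e-11 * 73663.2000 = 3.1771e-06
x = 2 * sqrt(D*t) = 2 * sqrt(3.1771e-06) = 0.00356488 m = 3.5649 mm


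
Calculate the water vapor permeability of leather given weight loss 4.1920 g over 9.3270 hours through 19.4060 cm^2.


Formula: WVP = loss / (area * time)
Substituting: WVP = 4.1920 / (19.4060 * 9.3270)
Result: 0.0231603 g/(cm^2*hr)


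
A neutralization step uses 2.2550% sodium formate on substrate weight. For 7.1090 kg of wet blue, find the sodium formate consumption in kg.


Formula: Neutralizer = substrate * pct / 100
Substituting: Neutralizer = 7.1090 * 2.2550 / 100
Result: 0.1603 kg


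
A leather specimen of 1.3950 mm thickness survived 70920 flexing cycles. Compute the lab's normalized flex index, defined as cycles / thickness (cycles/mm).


Formula: Index = cycles / thickness
Substituting: Index = 70920 / 1.3950
Result: 50838.7097 cycles/mm


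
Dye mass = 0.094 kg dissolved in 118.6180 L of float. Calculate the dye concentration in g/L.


Formula: Conc = dye_mass(kg) / volume(L) * 1000
Substituting: Conc = 0.094 / 118.6180 * 1000
Result: 0.7925 g/L


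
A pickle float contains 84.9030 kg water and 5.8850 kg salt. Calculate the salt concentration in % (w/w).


Formula: Conc = salt / (water + salt) * 100
Substituting: Conc = 5.8850 / (84.9030 + 5.8850) * 100
Result: 6.4821 %


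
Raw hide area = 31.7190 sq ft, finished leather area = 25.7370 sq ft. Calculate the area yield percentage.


Formula: Yield = finished / raw * 100
Substituting: Yield = 25.7370 / 31.7190 * 100
Result: 81.1406 %


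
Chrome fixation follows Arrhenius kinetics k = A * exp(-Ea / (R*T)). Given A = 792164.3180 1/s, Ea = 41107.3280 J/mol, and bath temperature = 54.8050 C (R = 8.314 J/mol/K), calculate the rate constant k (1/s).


T_K = T_C + 273.15 = 54.8050 + 273.15 = 327.9550 K
exponent = -Ea / (R * T_K) = -41107.3280 / (8.314 * 327.9550) = -15.0763
k = A * exp(exponent) = 792164.3180 * exp(-15.0763) = 0.2245 1/s


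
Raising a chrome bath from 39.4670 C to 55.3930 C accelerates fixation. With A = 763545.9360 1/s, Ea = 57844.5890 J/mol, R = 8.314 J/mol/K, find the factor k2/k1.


T1 = 39.4670 + 273.15 = 312.6170 K; T2 = 55.3930 + 273.15 = 328.5430 K
k1 = A * exp(-Ea/(R*T1)) = 763545.9360 * exp(-57844.5890/(8.314*312.6170)) = 1.6494e-04 1/s
k2 = A * exp(-Ea/(R*T2)) = 763545.9360 * exp(-57844.5890/(8.314*328.5430)) = 4.8514e-04 1/s
k2/k1 = 4.8514e-04 / 1.6494e-04 = 2.9412


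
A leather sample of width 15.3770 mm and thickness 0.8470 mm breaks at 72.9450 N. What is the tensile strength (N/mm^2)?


Formula: TS = force / (width * thickness)
Substituting: TS = 72.9450 / (15.3770 * 0.8470)
Result: 5.6007 N/mm^2


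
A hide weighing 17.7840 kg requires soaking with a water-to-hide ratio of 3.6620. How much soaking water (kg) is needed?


Formula: Water = hide_weight * ratio
Substituting: Water = 17.7840 * 3.6620
Result: 65.1250 kg


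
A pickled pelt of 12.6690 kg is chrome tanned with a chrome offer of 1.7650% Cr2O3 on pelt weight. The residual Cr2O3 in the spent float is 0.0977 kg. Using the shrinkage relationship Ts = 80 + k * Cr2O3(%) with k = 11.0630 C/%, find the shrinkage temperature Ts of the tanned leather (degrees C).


Offered = pelt * offer_pct / 100 = 12.6690 * 1.7650 / 100 = 0.2236 kg
Uptake = offered - residual = 0.2236 - 0.0977 = 0.1259 kg
Cr2O3% on pelt = uptake / pelt * 100 = 0.1259 / 12.6690 * 100 = 0.9938 %
Ts = 80 + k * Cr2O3% = 80 + 11.0630 * 0.9938 = 90.9947 C


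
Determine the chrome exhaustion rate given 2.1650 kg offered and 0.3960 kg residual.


Formula: Uptake = (offered - residual) / offered * 100
Substituting: Uptake = (2.1650 - 0.3960) / 2.1650 * 100
Result: 81.7090 %


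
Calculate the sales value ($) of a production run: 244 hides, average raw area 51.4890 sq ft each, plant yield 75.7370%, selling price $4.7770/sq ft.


Raw_total = N * avg_area = 244 * 51.4890 = 12563.3160 sq ft
Finished = Raw_total * yield / 100 = 12563.3160 * 75.7370 / 100 = 9515.0786 sq ft
Value = Finished * price = 9515.0786 * 4.7770 = 45453.5307 $


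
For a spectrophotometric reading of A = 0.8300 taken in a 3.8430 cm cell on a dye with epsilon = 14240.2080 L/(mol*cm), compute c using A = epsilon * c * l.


Formula: c = A / (epsilon * l)
Substituting: c = 0.8300 / (14240.2080 * 3.8430)
Result: 1.5167e-05 mol/L


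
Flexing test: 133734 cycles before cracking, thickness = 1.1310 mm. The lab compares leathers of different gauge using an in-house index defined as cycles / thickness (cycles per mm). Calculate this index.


Formula: Index = cycles / thickness
Substituting: Index = 133734 / 1.1310
Result: 118244.0318 cycles/mm


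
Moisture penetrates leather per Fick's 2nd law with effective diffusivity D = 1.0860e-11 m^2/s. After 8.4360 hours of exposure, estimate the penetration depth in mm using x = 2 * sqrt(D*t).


t = 8.4360 hr * 3600 = 30369.6000 s
D * t = 1.0860e-11 * 30369.6000 = 3.2981e-07
x = 2 * sqrt(D*t) = 2 * sqrt(3.2981e-07) = 0.00114859 m = 1.1486 mm


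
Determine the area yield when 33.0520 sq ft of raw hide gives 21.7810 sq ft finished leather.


Formula: Yield = finished / raw * 100
Substituting: Yield = 21.7810 / 33.0520 * 100
Result: 65.8992 %


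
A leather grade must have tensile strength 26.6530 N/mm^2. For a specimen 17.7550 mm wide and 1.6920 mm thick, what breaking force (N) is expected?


Formula: F = TS * w * t
Substituting: F = 26.6530 * 17.7550 * 1.6920
Result: 800.6950 N


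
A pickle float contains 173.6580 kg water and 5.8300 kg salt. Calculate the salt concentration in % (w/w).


Formula: Conc = salt / (water + salt) * 100
Substituting: Conc = 5.8300 / (173.6580 + 5.8300) * 100
Result: 3.2481 %


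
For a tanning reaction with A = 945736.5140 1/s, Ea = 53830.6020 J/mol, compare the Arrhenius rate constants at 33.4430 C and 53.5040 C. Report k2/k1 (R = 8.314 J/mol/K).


T1 = 33.4430 + 273.15 = 306.5930 K; T2 = 53.5040 + 273.15 = 326.6540 K
k1 = A * exp(-Ea/(R*T1)) = 945736.5140 * exp(-53830.6020/(8.314*306.5930)) = 6.3716e-04 1/s
k2 = A * exp(-Ea/(R*T2)) = 945736.5140 * exp(-53830.6020/(8.314*326.6540)) = 0.00233081 1/s
k2/k1 = 0.00233081 / 6.3716e-04 = 3.6581


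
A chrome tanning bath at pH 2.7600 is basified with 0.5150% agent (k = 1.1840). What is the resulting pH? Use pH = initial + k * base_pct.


Formula: pH_final = pH_initial + k * base_pct
Substituting: pH_final = 2.7600 + 1.1840 * 0.5150
Result: 3.3698


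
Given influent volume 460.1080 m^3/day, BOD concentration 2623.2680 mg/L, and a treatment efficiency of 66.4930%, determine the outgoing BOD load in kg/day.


Load_in = volume * conc / 1000 = 460.1080 * 2623.2680 / 1000 = 1206.9866 kg/day
Removed = Load_in * eff / 100 = 1206.9866 * 66.4930 / 100 = 802.5616 kg/day
Load_out = Load_in - Removed = 1206.9866 - 802.5616 = 404.4250 kg/day


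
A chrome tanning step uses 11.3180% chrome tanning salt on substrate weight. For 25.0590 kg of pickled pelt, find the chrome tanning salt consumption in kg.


Formula: Chrome = substrate * pct / 100
Substituting: Chrome = 25.0590 * 11.3180 / 100
Result: 2.8362 kg


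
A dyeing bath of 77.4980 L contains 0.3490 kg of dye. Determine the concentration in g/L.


Formula: Conc = dye_mass(kg) / volume(L) * 1000
Substituting: Conc = 0.3490 / 77.4980 * 1000
Result: 4.5033 g/L


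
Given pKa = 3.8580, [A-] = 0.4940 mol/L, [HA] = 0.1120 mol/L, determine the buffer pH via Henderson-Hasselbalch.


ratio = [A-] / [HA] = 0.4940 / 0.1120 = 4.4107
log10(ratio) = 0.6445
pH = pKa + log10(ratio) = 3.8580 + 0.6445 = 4.5025


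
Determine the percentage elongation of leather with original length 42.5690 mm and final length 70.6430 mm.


Formula: Elongation = (Lf - L0) / L0 * 100
Substituting: Elongation = (70.6430 - 42.5690) / 42.5690 * 100
Result: 65.9494 %


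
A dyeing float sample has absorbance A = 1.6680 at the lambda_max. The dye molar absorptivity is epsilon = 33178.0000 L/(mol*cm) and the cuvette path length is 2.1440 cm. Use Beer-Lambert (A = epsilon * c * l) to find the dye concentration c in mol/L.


Formula: c = A / (epsilon * l)
Substituting: c = 1.6680 / (33178.0000 * 2.1440)
Result: 2.3449e-05 mol/L


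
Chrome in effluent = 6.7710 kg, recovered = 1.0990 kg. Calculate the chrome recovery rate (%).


Formula: Recovery = recovered / input * 100
Substituting: Recovery = 1.0990 / 6.7710 * 100
Result: 16.2310 %


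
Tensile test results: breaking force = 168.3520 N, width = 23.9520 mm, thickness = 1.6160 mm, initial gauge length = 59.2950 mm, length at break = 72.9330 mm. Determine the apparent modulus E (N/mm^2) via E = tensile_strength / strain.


TS = F / (w * t) = 168.3520 / (23.9520 * 1.6160) = 4.3495 N/mm^2
strain = (Lf - L0) / L0 = (72.9330 - 59.2950) / 59.2950 = 0.2300
E = TS / strain = 4.3495 / 0.2300 = 18.9105 N/mm^2


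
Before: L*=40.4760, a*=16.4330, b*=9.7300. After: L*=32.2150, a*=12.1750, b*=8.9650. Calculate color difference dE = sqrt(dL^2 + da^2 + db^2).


dL = -8.2610, da = -4.2580, db = -0.7650
dE = sqrt((-8.2610)^2 + (-4.2580)^2 + (-0.7650)^2) = 9.3252


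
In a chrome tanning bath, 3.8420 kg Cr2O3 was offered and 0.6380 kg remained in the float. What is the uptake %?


Formula: Uptake = (offered - residual) / offered * 100
Substituting: Uptake = (3.8420 - 0.6380) / 3.8420 * 100
Result: 83.3941 %


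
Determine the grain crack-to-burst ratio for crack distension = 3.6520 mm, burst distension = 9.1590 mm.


Formula: Ratio = crack / burst
Substituting: Ratio = 3.6520 / 9.1590
Result: 0.3987


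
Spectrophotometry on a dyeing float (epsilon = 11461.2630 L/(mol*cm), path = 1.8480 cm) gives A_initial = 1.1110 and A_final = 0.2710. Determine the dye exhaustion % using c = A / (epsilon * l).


c_initial = A_i / (epsilon * l) = 1.1110 / (11461.2630 * 1.8480) = 5.2454e-05 mol/L
c_final = A_f / (epsilon * l) = 0.2710 / (11461.2630 * 1.8480) = 1.2795e-05 mol/L
Exhaustion = (c_initial - c_final) / c_initial * 100 = (5.2454e-05 - 1.2795e-05) / 5.2454e-05 * 100 = 75.6076 %


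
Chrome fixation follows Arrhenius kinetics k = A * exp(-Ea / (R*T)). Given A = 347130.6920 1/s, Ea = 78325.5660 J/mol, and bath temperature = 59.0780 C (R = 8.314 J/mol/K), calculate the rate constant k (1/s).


T_K = T_C + 273.15 = 59.0780 + 273.15 = 332.2280 K
exponent = -Ea / (R * T_K) = -78325.5660 / (8.314 * 332.2280) = -28.3568
k = A * exp(exponent) = 347130.6920 * exp(-28.3568) = 1.6799e-07 1/s


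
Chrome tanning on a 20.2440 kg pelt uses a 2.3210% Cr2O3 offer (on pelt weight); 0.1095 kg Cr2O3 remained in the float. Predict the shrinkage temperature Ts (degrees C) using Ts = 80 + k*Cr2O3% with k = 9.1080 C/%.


Offered = pelt * offer_pct / 100 = 20.2440 * 2.3210 / 100 = 0.4699 kg
Uptake = offered - residual = 0.4699 - 0.1095 = 0.3604 kg
Cr2O3% on pelt = uptake / pelt * 100 = 0.3604 / 20.2440 * 100 = 1.7801 %
Ts = 80 + k * Cr2O3% = 80 + 9.1080 * 1.7801 = 96.2131 C


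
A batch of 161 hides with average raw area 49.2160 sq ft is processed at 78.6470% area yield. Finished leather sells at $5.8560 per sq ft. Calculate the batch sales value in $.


Raw_total = N * avg_area = 161 * 49.2160 = 7923.7760 sq ft
Finished = Raw_total * yield / 100 = 7923.7760 * 78.6470 / 100 = 6231.8121 sq ft
Value = Finished * price = 6231.8121 * 5.8560 = 36493.4917 $


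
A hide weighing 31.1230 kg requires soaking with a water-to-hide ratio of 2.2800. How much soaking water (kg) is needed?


Formula: Water = hide_weight * ratio
Substituting: Water = 31.1230 * 2.2800
Result: 70.9604 kg


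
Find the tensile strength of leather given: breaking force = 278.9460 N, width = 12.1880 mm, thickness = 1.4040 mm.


Formula: TS = force / (width * thickness)
Substituting: TS = 278.9460 / (12.1880 * 1.4040)
Result: 16.3012 N/mm^2


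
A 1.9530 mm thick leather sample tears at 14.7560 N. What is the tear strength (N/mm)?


Formula: Tear strength = force / thickness
Substituting: Tear strength = 14.7560 / 1.9530
Result: 7.5556 N/mm


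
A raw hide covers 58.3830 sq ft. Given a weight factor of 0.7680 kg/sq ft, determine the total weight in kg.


Formula: Weight = area * weight_per_sqft
Substituting: Weight = 58.3830 * 0.7680
Result: 44.8381 kg


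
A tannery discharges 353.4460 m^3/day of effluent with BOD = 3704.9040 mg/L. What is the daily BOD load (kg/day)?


Formula: BOD_load = volume * conc / 1000
Substituting: BOD_load = 353.4460 * 3704.9040 / 1000
Result: 1309.4835 kg/day


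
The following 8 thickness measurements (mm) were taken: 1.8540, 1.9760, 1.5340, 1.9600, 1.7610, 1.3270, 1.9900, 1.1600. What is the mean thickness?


Formula: Average = sum / n
Substituting: Average = 13.5620 / 8
Result: 1.6952 mm


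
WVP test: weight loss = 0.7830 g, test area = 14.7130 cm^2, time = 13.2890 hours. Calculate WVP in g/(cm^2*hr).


Formula: WVP = loss / (area * time)
Substituting: WVP = 0.7830 / (14.7130 * 13.2890)
Result: 0.00400468 g/(cm^2*hr)


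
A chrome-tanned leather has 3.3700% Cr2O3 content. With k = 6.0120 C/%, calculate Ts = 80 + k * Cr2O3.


Formula: Ts = 80 + k * Cr2O3
Substituting: Ts = 80 + 6.0120 * 3.3700
Result: 100.2604 C


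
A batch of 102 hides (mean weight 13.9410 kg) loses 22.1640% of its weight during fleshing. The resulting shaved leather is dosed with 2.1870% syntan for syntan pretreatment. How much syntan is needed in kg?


Total_raw = N * avg_wt = 102 * 13.9410 = 1421.9820 kg
Substrate = Total_raw * (1 - loss/100) = 1421.9820 * (1 - 22.1640/100) = 1106.8139 kg
Syntan = Substrate * pct / 100 = 1106.8139 * 2.1870 / 100 = 24.2060 kg


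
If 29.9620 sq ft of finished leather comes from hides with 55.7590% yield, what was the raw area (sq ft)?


Formula: raw = finished * 100 / yield
Substituting: raw = 29.9620 * 100 / 55.7590
Result: 53.7348 sq ft


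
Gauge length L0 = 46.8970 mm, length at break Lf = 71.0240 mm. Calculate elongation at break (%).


Formula: Elongation = (Lf - L0) / L0 * 100
Substituting: Elongation = (71.0240 - 46.8970) / 46.8970 * 100
Result: 51.4468 %


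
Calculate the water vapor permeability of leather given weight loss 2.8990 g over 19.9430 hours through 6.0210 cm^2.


Formula: WVP = loss / (area * time)
Substituting: WVP = 2.8990 / (6.0210 * 19.9430)
Result: 0.0241429 g/(cm^2*hr)


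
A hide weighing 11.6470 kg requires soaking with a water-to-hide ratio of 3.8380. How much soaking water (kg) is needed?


Formula: Water = hide_weight * ratio
Substituting: Water = 11.6470 * 3.8380
Result: 44.7012 kg


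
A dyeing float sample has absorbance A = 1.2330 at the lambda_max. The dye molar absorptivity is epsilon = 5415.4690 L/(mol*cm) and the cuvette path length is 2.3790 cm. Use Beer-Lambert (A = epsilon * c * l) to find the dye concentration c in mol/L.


Formula: c = A / (epsilon * l)
Substituting: c = 1.2330 / (5415.4690 * 2.3790)
Result: 9.5705e-05 mol/L


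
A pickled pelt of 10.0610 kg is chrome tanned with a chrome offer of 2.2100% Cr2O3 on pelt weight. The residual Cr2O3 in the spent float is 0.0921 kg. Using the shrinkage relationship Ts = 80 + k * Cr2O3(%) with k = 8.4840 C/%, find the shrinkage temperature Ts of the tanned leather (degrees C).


Offered = pelt * offer_pct / 100 = 10.0610 * 2.2100 / 100 = 0.2223 kg
Uptake = offered - residual = 0.2223 - 0.0921 = 0.1302 kg
Cr2O3% on pelt = uptake / pelt * 100 = 0.1302 / 10.0610 * 100 = 1.2946 %
Ts = 80 + k * Cr2O3% = 80 + 8.4840 * 1.2946 = 90.9833 C


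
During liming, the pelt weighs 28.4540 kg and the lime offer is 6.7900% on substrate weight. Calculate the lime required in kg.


Formula: Lime = substrate * pct / 100
Substituting: Lime = 28.4540 * 6.7900 / 100
Result: 1.9320 kg


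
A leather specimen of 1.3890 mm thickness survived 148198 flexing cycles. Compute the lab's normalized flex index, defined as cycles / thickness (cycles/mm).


Formula: Index = cycles / thickness
Substituting: Index = 148198 / 1.3890
Result: 106694.0245 cycles/mm


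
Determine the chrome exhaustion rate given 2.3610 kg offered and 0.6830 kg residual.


Formula: Uptake = (offered - residual) / offered * 100
Substituting: Uptake = (2.3610 - 0.6830) / 2.3610 * 100
Result: 71.0716 %


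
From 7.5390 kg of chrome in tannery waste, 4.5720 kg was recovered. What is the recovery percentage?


Formula: Recovery = recovered / input * 100
Substituting: Recovery = 4.5720 / 7.5390 * 100
Result: 60.6446 %


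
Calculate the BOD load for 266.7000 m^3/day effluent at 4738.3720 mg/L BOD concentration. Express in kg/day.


Formula: BOD_load = volume * conc / 1000
Substituting: BOD_load = 266.7000 * 4738.3720 / 1000
Result: 1263.7238 kg/day


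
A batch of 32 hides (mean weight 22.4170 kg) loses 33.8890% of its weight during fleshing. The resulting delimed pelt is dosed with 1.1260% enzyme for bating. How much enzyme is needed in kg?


Total_raw = N * avg_wt = 32 * 22.4170 = 717.3440 kg
Substrate = Total_raw * (1 - loss/100) = 717.3440 * (1 - 33.8890/100) = 474.2433 kg
Enzyme = Substrate * pct / 100 = 474.2433 * 1.1260 / 100 = 5.3400 kg


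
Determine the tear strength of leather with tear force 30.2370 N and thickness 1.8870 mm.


Formula: Tear strength = force / thickness
Substituting: Tear strength = 30.2370 / 1.8870
Result: 16.0238 N/mm


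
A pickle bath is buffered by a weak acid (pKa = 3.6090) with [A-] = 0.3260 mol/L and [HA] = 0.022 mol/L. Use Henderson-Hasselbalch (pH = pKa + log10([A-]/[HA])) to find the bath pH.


ratio = [A-] / [HA] = 0.3260 / 0.022 = 14.8182
log10(ratio) = 1.1708
pH = pKa + log10(ratio) = 3.6090 + 1.1708 = 4.7798


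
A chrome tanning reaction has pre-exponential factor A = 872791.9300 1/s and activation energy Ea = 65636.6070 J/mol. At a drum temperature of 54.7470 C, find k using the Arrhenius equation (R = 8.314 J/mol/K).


T_K = T_C + 273.15 = 54.7470 + 273.15 = 327.8970 K
exponent = -Ea / (R * T_K) = -65636.6070 / (8.314 * 327.8970) = -24.0768
k = A * exp(exponent) = 872791.9300 * exp(-24.0768) = 3.0513e-05 1/s


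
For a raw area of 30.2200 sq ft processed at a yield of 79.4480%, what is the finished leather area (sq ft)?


Formula: finished = raw * yield / 100
Substituting: finished = 30.2200 * 79.4480 / 100
Result: 24.0092 sq ft


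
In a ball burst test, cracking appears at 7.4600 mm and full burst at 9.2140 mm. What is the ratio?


Formula: Ratio = crack / burst
Substituting: Ratio = 7.4600 / 9.2140
Result: 0.8096


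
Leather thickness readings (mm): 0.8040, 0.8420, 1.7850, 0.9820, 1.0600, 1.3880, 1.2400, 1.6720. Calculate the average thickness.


Formula: Average = sum / n
Substituting: Average = 9.7730 / 8
Result: 1.2216 mm


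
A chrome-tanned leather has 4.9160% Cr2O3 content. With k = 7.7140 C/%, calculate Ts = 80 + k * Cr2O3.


Formula: Ts = 80 + k * Cr2O3
Substituting: Ts = 80 + 7.7140 * 4.9160
Result: 117.9220 C


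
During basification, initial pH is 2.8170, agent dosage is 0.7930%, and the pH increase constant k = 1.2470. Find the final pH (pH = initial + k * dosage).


Formula: pH_final = pH_initial + k * base_pct
Substituting: pH_final = 2.8170 + 1.2470 * 0.7930
Result: 3.8059


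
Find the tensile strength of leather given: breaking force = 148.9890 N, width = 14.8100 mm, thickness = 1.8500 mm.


Formula: TS = force / (width * thickness)
Substituting: TS = 148.9890 / (14.8100 * 1.8500)
Result: 5.4379 N/mm^2


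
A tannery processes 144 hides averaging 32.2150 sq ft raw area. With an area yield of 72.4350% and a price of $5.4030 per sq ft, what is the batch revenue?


Raw_total = N * avg_area = 144 * 32.2150 = 4638.9600 sq ft
Finished = Raw_total * yield / 100 = 4638.9600 * 72.4350 / 100 = 3360.2307 sq ft
Value = Finished * price = 3360.2307 * 5.4030 = 18155.3263 $


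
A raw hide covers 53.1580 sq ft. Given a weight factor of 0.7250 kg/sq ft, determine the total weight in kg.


Formula: Weight = area * weight_per_sqft
Substituting: Weight = 53.1580 * 0.7250
Result: 38.5395 kg


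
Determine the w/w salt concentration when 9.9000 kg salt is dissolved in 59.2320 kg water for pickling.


Formula: Conc = salt / (water + salt) * 100
Substituting: Conc = 9.9000 / (59.2320 + 9.9000) * 100
Result: 14.3204 %


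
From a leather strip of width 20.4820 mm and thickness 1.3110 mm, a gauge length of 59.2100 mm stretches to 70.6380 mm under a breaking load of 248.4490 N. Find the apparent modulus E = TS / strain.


TS = F / (w * t) = 248.4490 / (20.4820 * 1.3110) = 9.2526 N/mm^2
strain = (Lf - L0) / L0 = (70.6380 - 59.2100) / 59.2100 = 0.1930
E = TS / strain = 9.2526 / 0.1930 = 47.9388 N/mm^2


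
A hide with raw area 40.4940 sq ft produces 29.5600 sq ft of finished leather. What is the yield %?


Formula: Yield = finished / raw * 100
Substituting: Yield = 29.5600 / 40.4940 * 100
Result: 72.9985 %


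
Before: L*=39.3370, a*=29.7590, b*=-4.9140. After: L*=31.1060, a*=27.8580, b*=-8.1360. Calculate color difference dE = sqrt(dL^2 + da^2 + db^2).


dL = -8.2310, da = -1.9010, db = -3.2220
dE = sqrt((-8.2310)^2 + (-1.9010)^2 + (-3.2220)^2) = 9.0413


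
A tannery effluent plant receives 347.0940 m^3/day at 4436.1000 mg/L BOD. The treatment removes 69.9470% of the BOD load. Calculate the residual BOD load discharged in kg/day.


Load_in = volume * conc / 1000 = 347.0940 * 4436.1000 / 1000 = 1539.7437 kg/day
Removed = Load_in * eff / 100 = 1539.7437 * 69.9470 / 100 = 1077.0045 kg/day
Load_out = Load_in - Removed = 1539.7437 - 1077.0045 = 462.7392 kg/day


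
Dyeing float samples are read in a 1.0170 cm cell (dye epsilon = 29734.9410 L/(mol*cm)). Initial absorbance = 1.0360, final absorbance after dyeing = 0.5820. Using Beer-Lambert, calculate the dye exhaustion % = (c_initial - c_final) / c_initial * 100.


c_initial = A_i / (epsilon * l) = 1.0360 / (29734.9410 * 1.0170) = 3.4259e-05 mol/L
c_final = A_f / (epsilon * l) = 0.5820 / (29734.9410 * 1.0170) = 1.9246e-05 mol/L
Exhaustion = (c_initial - c_final) / c_initial * 100 = (3.4259e-05 - 1.9246e-05) / 3.4259e-05 * 100 = 43.8224 %


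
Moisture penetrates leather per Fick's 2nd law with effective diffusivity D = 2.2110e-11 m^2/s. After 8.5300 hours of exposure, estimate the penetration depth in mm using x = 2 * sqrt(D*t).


t = 8.5300 hr * 3600 = 30708.0000 s
D * t = 2.2110e-11 * 30708.0000 = 6.7895e-07
x = 2 * sqrt(D*t) = 2 * sqrt(6.7895e-07) = 0.00164797 m = 1.6480 mm


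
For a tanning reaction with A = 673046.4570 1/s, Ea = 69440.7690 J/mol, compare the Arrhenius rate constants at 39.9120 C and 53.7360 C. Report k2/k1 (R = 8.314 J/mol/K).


T1 = 39.9120 + 273.15 = 313.0620 K; T2 = 53.7360 + 273.15 = 326.8860 K
k1 = A * exp(-Ea/(R*T1)) = 673046.4570 * exp(-69440.7690/(8.314*313.0620)) = 1.7433e-06 1/s
k2 = A * exp(-Ea/(R*T2)) = 673046.4570 * exp(-69440.7690/(8.314*326.8860)) = 5.3874e-06 1/s
k2/k1 = 5.3874e-06 / 1.7433e-06 = 3.0903


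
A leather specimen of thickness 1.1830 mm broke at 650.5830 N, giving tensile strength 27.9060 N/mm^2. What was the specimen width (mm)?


Formula: w = F / (TS * t)
Substituting: w = 650.5830 / (27.9060 * 1.1830)
Result: 19.7070 mm


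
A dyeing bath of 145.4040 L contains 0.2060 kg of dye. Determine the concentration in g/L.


Formula: Conc = dye_mass(kg) / volume(L) * 1000
Substituting: Conc = 0.2060 / 145.4040 * 1000
Result: 1.4167 g/L


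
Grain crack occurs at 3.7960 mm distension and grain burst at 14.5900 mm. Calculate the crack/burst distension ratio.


Formula: Ratio = crack / burst
Substituting: Ratio = 3.7960 / 14.5900
Result: 0.2602


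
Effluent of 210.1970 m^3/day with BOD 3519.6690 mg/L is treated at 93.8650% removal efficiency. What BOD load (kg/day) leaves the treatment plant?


Load_in = volume * conc / 1000 = 210.1970 * 3519.6690 / 1000 = 739.8239 kg/day
Removed = Load_in * eff / 100 = 739.8239 * 93.8650 / 100 = 694.4357 kg/day
Load_out = Load_in - Removed = 739.8239 - 694.4357 = 45.3882 kg/day


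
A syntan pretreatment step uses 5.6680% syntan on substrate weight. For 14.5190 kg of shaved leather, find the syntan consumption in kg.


Formula: Syntan = substrate * pct / 100
Substituting: Syntan = 14.5190 * 5.6680 / 100
Result: 0.8229 kg


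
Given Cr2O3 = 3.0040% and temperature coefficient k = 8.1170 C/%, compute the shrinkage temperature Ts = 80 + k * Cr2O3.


Formula: Ts = 80 + k * Cr2O3
Substituting: Ts = 80 + 8.1170 * 3.0040
Result: 104.3835 C


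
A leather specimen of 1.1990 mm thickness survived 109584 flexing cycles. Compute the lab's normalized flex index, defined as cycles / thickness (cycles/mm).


Formula: Index = cycles / thickness
Substituting: Index = 109584 / 1.1990
Result: 91396.1635 cycles/mm


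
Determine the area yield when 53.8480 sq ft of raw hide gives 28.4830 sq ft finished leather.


Formula: Yield = finished / raw * 100
Substituting: Yield = 28.4830 / 53.8480 * 100
Result: 52.8952 %


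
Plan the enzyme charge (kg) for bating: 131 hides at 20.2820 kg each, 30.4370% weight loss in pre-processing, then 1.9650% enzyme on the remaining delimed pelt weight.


Total_raw = N * avg_wt = 131 * 20.2820 = 2656.9420 kg
Substrate = Total_raw * (1 - loss/100) = 2656.9420 * (1 - 30.4370/100) = 1848.2486 kg
Enzyme = Substrate * pct / 100 = 1848.2486 * 1.9650 / 100 = 36.3181 kg


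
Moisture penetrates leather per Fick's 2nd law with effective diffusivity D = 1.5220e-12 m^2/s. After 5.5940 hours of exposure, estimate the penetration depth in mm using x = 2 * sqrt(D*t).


t = 5.5940 hr * 3600 = 20138.4000 s
D * t = 1.5220e-12 * 20138.4000 = 3.0651e-08
x = 2 * sqrt(D*t) = 2 * sqrt(3.0651e-08) = 3.5015e-04 m = 0.3501 mm
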